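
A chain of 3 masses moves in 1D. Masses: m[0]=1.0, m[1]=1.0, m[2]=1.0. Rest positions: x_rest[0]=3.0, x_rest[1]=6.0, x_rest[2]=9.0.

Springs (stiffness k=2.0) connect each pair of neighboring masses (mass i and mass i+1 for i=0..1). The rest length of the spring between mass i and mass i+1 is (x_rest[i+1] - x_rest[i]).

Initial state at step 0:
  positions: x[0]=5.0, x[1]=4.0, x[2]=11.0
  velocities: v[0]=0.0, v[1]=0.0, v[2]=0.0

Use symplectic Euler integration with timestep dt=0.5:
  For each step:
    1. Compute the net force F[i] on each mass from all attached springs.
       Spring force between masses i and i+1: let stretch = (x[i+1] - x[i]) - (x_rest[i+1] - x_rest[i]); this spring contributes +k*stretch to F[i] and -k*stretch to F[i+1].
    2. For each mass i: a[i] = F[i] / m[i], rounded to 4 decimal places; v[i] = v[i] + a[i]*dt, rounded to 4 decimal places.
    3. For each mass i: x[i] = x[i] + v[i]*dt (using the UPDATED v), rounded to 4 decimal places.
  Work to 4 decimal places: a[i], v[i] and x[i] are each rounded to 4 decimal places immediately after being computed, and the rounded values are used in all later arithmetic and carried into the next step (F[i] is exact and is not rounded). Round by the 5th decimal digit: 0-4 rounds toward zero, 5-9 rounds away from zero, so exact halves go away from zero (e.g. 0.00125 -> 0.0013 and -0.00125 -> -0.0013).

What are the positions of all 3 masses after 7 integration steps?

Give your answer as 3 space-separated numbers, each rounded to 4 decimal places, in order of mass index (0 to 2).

Answer: 2.1563 9.6875 8.1563

Derivation:
Step 0: x=[5.0000 4.0000 11.0000] v=[0.0000 0.0000 0.0000]
Step 1: x=[3.0000 8.0000 9.0000] v=[-4.0000 8.0000 -4.0000]
Step 2: x=[2.0000 10.0000 8.0000] v=[-2.0000 4.0000 -2.0000]
Step 3: x=[3.5000 7.0000 9.5000] v=[3.0000 -6.0000 3.0000]
Step 4: x=[5.2500 3.5000 11.2500] v=[3.5000 -7.0000 3.5000]
Step 5: x=[4.6250 4.7500 10.6250] v=[-1.2500 2.5000 -1.2500]
Step 6: x=[2.5625 8.8750 8.5625] v=[-4.1250 8.2500 -4.1250]
Step 7: x=[2.1563 9.6875 8.1563] v=[-0.8125 1.6250 -0.8125]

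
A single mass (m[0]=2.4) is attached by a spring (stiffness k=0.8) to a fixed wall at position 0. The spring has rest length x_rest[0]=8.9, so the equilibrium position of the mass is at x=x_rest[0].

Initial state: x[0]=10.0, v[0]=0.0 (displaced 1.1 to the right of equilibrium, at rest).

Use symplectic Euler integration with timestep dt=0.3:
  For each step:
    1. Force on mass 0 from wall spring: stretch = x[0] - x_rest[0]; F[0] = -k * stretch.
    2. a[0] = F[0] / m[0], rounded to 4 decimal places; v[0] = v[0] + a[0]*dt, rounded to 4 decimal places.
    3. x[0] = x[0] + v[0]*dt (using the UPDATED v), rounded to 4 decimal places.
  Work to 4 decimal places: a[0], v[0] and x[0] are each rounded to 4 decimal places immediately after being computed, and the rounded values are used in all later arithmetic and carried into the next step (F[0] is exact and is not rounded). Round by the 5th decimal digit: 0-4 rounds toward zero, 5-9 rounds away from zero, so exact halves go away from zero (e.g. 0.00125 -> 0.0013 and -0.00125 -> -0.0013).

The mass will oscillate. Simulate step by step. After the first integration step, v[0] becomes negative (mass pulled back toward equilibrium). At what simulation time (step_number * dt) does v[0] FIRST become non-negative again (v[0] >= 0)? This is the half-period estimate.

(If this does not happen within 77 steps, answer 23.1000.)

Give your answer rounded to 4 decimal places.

Answer: 5.7000

Derivation:
Step 0: x=[10.0000] v=[0.0000]
Step 1: x=[9.9670] v=[-0.1100]
Step 2: x=[9.9020] v=[-0.2167]
Step 3: x=[9.8069] v=[-0.3169]
Step 4: x=[9.6846] v=[-0.4076]
Step 5: x=[9.5388] v=[-0.4861]
Step 6: x=[9.3738] v=[-0.5500]
Step 7: x=[9.1946] v=[-0.5974]
Step 8: x=[9.0065] v=[-0.6269]
Step 9: x=[8.8152] v=[-0.6376]
Step 10: x=[8.6265] v=[-0.6291]
Step 11: x=[8.4460] v=[-0.6017]
Step 12: x=[8.2791] v=[-0.5563]
Step 13: x=[8.1308] v=[-0.4942]
Step 14: x=[8.0056] v=[-0.4173]
Step 15: x=[7.9072] v=[-0.3279]
Step 16: x=[7.8386] v=[-0.2286]
Step 17: x=[7.8019] v=[-0.1225]
Step 18: x=[7.7981] v=[-0.0127]
Step 19: x=[7.8274] v=[0.0975]
First v>=0 after going negative at step 19, time=5.7000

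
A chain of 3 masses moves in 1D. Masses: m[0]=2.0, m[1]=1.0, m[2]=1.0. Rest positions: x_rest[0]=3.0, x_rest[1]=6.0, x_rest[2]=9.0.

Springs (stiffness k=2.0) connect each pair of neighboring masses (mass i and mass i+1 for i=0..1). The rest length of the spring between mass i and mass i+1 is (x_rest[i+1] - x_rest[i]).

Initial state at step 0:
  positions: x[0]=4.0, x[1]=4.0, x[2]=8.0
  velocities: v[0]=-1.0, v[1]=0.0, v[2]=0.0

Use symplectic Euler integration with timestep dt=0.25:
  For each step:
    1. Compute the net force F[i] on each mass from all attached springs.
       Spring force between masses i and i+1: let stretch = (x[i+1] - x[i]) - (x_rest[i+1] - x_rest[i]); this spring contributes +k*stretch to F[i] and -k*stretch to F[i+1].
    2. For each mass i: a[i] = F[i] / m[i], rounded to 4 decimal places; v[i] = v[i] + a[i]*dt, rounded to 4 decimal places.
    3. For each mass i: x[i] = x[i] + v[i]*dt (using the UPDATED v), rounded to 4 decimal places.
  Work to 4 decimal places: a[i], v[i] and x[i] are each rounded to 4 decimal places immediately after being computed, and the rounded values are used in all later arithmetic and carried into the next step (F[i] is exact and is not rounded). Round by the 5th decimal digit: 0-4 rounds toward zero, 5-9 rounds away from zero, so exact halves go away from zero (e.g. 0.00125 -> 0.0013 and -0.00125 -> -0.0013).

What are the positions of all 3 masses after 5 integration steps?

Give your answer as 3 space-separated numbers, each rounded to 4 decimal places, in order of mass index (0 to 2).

Answer: 1.3736 6.7168 8.0362

Derivation:
Step 0: x=[4.0000 4.0000 8.0000] v=[-1.0000 0.0000 0.0000]
Step 1: x=[3.5625 4.5000 7.8750] v=[-1.7500 2.0000 -0.5000]
Step 2: x=[2.9961 5.3047 7.7031] v=[-2.2656 3.2188 -0.6875]
Step 3: x=[2.3865 6.1206 7.6064] v=[-2.4385 3.2637 -0.3867]
Step 4: x=[1.8228 6.6555 7.6990] v=[-2.2550 2.1396 0.3704]
Step 5: x=[1.3736 6.7168 8.0362] v=[-1.7968 0.2450 1.3487]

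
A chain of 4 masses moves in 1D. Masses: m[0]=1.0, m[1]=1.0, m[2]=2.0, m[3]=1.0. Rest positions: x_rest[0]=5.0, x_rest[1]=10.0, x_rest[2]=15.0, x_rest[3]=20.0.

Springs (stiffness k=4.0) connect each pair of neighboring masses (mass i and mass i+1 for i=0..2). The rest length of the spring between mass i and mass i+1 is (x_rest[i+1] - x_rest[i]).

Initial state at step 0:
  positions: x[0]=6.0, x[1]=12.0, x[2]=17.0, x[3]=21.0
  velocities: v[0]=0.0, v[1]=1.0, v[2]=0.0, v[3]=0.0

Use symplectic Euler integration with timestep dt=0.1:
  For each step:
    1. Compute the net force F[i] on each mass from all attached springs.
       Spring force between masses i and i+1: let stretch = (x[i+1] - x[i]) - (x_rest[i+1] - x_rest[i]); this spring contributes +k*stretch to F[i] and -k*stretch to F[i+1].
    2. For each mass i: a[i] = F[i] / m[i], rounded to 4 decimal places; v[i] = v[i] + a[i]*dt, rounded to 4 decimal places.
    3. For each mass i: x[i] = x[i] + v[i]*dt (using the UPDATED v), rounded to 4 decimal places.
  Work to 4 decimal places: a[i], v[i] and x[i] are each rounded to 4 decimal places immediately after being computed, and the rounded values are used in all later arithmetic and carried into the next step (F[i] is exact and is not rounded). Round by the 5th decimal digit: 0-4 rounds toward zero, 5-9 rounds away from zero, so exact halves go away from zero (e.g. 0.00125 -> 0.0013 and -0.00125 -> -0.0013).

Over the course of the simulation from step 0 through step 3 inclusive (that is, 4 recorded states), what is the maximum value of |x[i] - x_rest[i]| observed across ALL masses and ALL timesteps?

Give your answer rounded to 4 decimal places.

Step 0: x=[6.0000 12.0000 17.0000 21.0000] v=[0.0000 1.0000 0.0000 0.0000]
Step 1: x=[6.0400 12.0600 16.9800 21.0400] v=[0.4000 0.6000 -0.2000 0.4000]
Step 2: x=[6.1208 12.0760 16.9428 21.1176] v=[0.8080 0.1600 -0.3720 0.7760]
Step 3: x=[6.2398 12.0485 16.8918 21.2282] v=[1.1901 -0.2754 -0.5104 1.1061]
Max displacement = 2.0760

Answer: 2.0760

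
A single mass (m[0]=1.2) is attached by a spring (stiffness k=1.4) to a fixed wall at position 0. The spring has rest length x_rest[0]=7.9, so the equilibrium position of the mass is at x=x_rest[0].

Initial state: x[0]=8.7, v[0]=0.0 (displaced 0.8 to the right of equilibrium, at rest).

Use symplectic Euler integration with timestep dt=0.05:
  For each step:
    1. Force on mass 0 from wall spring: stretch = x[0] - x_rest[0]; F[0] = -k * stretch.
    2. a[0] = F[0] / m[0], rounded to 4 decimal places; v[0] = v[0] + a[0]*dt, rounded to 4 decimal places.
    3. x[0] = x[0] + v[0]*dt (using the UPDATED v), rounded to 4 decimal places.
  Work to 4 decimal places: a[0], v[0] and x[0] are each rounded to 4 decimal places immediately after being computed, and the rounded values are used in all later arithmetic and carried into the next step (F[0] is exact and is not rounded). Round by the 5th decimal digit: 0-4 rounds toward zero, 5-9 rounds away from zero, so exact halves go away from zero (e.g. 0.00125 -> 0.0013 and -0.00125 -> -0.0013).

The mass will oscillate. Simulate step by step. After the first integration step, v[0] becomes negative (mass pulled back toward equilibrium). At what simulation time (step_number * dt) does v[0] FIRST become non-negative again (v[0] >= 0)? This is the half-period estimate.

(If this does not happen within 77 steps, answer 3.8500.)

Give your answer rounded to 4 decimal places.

Step 0: x=[8.7000] v=[0.0000]
Step 1: x=[8.6977] v=[-0.0467]
Step 2: x=[8.6930] v=[-0.0932]
Step 3: x=[8.6860] v=[-0.1395]
Step 4: x=[8.6767] v=[-0.1854]
Step 5: x=[8.6652] v=[-0.2307]
Step 6: x=[8.6514] v=[-0.2753]
Step 7: x=[8.6354] v=[-0.3191]
Step 8: x=[8.6173] v=[-0.3620]
Step 9: x=[8.5971] v=[-0.4038]
Step 10: x=[8.5749] v=[-0.4445]
Step 11: x=[8.5507] v=[-0.4839]
Step 12: x=[8.5246] v=[-0.5219]
Step 13: x=[8.4967] v=[-0.5583]
Step 14: x=[8.4670] v=[-0.5931]
Step 15: x=[8.4357] v=[-0.6262]
Step 16: x=[8.4028] v=[-0.6575]
Step 17: x=[8.3685] v=[-0.6868]
Step 18: x=[8.3328] v=[-0.7141]
Step 19: x=[8.2958] v=[-0.7393]
Step 20: x=[8.2577] v=[-0.7624]
Step 21: x=[8.2185] v=[-0.7833]
Step 22: x=[8.1784] v=[-0.8019]
Step 23: x=[8.1375] v=[-0.8181]
Step 24: x=[8.0959] v=[-0.8320]
Step 25: x=[8.0537] v=[-0.8434]
Step 26: x=[8.0111] v=[-0.8524]
Step 27: x=[7.9682] v=[-0.8589]
Step 28: x=[7.9251] v=[-0.8629]
Step 29: x=[7.8819] v=[-0.8644]
Step 30: x=[7.8387] v=[-0.8633]
Step 31: x=[7.7957] v=[-0.8597]
Step 32: x=[7.7530] v=[-0.8536]
Step 33: x=[7.7108] v=[-0.8450]
Step 34: x=[7.6691] v=[-0.8340]
Step 35: x=[7.6281] v=[-0.8205]
Step 36: x=[7.5879] v=[-0.8046]
Step 37: x=[7.5486] v=[-0.7864]
Step 38: x=[7.5103] v=[-0.7659]
Step 39: x=[7.4731] v=[-0.7432]
Step 40: x=[7.4372] v=[-0.7183]
Step 41: x=[7.4026] v=[-0.6913]
Step 42: x=[7.3695] v=[-0.6623]
Step 43: x=[7.3379] v=[-0.6314]
Step 44: x=[7.3080] v=[-0.5986]
Step 45: x=[7.2798] v=[-0.5641]
Step 46: x=[7.2534] v=[-0.5279]
Step 47: x=[7.2289] v=[-0.4902]
Step 48: x=[7.2063] v=[-0.4511]
Step 49: x=[7.1858] v=[-0.4106]
Step 50: x=[7.1674] v=[-0.3689]
Step 51: x=[7.1511] v=[-0.3262]
Step 52: x=[7.1370] v=[-0.2825]
Step 53: x=[7.1251] v=[-0.2380]
Step 54: x=[7.1155] v=[-0.1928]
Step 55: x=[7.1082] v=[-0.1470]
Step 56: x=[7.1032] v=[-0.1008]
Step 57: x=[7.1005] v=[-0.0543]
Step 58: x=[7.1001] v=[-0.0077]
Step 59: x=[7.1021] v=[0.0390]
First v>=0 after going negative at step 59, time=2.9500

Answer: 2.9500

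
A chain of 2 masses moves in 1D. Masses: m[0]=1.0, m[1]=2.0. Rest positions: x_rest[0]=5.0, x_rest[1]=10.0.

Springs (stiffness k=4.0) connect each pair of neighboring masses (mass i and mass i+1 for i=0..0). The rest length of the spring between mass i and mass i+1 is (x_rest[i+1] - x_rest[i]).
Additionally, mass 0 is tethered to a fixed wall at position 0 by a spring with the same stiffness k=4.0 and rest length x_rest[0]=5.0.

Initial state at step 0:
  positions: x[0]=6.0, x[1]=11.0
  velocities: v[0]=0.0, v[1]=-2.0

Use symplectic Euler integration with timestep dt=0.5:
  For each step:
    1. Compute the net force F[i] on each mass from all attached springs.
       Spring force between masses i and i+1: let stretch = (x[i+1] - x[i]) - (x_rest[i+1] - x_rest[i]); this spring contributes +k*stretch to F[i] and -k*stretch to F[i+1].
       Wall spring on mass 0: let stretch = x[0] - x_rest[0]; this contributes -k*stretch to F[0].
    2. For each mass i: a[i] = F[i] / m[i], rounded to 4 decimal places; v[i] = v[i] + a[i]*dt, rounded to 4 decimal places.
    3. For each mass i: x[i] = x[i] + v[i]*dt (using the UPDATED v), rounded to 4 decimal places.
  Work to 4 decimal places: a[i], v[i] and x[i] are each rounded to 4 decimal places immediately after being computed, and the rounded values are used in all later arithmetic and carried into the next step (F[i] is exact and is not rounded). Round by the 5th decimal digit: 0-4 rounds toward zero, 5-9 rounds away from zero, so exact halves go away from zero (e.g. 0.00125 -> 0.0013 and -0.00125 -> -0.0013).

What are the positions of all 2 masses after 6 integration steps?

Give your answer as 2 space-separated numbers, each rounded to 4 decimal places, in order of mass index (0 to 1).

Step 0: x=[6.0000 11.0000] v=[0.0000 -2.0000]
Step 1: x=[5.0000 10.0000] v=[-2.0000 -2.0000]
Step 2: x=[4.0000 9.0000] v=[-2.0000 -2.0000]
Step 3: x=[4.0000 8.0000] v=[0.0000 -2.0000]
Step 4: x=[4.0000 7.5000] v=[0.0000 -1.0000]
Step 5: x=[3.5000 7.7500] v=[-1.0000 0.5000]
Step 6: x=[3.7500 8.3750] v=[0.5000 1.2500]

Answer: 3.7500 8.3750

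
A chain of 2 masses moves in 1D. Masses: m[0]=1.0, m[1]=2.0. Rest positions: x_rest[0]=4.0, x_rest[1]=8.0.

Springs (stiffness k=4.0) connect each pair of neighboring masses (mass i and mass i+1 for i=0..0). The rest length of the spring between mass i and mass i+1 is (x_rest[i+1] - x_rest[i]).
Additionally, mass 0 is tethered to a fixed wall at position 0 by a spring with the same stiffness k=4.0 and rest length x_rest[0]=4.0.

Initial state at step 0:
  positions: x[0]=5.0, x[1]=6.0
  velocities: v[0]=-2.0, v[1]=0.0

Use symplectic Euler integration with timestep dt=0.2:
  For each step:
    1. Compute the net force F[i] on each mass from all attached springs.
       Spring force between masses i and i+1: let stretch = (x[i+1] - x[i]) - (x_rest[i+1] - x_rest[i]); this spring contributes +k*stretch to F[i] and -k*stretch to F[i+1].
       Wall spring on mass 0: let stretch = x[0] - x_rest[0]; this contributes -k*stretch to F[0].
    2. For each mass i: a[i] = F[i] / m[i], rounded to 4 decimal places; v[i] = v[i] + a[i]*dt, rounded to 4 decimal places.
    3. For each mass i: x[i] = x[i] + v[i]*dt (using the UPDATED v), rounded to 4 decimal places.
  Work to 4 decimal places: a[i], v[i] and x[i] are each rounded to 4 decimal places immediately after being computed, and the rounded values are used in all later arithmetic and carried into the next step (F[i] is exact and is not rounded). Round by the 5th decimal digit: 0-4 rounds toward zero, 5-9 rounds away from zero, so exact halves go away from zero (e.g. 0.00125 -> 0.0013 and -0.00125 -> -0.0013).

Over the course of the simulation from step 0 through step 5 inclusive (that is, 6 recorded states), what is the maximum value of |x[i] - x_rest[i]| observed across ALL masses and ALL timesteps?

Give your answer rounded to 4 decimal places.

Answer: 2.9228

Derivation:
Step 0: x=[5.0000 6.0000] v=[-2.0000 0.0000]
Step 1: x=[3.9600 6.2400] v=[-5.2000 1.2000]
Step 2: x=[2.6512 6.6176] v=[-6.5440 1.8880]
Step 3: x=[1.5528 6.9979] v=[-5.4918 1.9014]
Step 4: x=[1.0772 7.2626] v=[-2.3780 1.3234]
Step 5: x=[1.4189 7.3524] v=[1.7086 0.4492]
Max displacement = 2.9228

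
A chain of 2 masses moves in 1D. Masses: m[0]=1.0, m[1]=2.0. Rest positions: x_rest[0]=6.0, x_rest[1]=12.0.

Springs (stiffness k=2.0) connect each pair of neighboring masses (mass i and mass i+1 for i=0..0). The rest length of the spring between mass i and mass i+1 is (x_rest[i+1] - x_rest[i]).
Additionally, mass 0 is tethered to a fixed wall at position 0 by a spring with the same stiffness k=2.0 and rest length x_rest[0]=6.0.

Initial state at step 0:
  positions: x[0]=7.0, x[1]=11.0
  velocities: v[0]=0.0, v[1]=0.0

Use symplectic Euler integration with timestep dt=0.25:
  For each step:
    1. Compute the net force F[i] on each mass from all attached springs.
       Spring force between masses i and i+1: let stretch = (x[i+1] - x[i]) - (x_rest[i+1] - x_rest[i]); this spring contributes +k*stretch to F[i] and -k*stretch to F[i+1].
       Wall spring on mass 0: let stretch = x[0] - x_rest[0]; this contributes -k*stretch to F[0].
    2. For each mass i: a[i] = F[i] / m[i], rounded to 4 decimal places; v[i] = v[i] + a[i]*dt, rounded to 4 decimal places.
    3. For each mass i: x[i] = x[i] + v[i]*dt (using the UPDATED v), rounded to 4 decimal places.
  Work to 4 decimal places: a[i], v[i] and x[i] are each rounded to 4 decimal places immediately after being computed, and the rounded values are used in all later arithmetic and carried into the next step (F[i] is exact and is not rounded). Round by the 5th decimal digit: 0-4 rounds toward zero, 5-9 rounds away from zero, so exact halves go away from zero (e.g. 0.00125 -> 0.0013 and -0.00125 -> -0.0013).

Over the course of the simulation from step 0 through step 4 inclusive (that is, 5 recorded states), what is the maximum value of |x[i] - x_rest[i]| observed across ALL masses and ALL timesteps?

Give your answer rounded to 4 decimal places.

Step 0: x=[7.0000 11.0000] v=[0.0000 0.0000]
Step 1: x=[6.6250 11.1250] v=[-1.5000 0.5000]
Step 2: x=[5.9844 11.3438] v=[-2.5625 0.8750]
Step 3: x=[5.2657 11.6026] v=[-2.8750 1.0352]
Step 4: x=[4.6809 11.8404] v=[-2.3394 0.9510]
Max displacement = 1.3191

Answer: 1.3191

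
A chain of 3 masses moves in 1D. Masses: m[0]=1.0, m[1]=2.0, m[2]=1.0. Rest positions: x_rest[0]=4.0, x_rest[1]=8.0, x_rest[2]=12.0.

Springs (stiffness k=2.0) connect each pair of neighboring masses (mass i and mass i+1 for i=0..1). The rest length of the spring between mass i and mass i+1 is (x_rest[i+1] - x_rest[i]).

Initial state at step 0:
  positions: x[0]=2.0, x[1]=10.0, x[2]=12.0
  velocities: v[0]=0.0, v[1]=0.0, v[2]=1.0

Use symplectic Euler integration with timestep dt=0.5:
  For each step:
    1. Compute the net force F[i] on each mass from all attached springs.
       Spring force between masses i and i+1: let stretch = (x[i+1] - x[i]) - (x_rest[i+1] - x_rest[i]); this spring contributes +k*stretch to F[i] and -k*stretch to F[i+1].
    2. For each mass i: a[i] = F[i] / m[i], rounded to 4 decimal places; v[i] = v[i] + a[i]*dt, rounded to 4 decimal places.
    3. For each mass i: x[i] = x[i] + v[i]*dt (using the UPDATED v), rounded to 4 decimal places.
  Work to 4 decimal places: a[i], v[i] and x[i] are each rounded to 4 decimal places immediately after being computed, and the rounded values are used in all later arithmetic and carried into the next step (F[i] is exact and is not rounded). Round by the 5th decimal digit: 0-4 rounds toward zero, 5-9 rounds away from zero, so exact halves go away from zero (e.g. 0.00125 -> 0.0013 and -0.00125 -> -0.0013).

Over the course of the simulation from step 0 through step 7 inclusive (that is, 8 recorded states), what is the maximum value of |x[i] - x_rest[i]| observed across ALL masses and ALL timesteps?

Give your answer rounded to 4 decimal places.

Step 0: x=[2.0000 10.0000 12.0000] v=[0.0000 0.0000 1.0000]
Step 1: x=[4.0000 8.5000 13.5000] v=[4.0000 -3.0000 3.0000]
Step 2: x=[6.2500 7.1250 14.5000] v=[4.5000 -2.7500 2.0000]
Step 3: x=[6.9375 7.3750 13.8125] v=[1.3750 0.5000 -1.3750]
Step 4: x=[5.8438 9.1250 11.9063] v=[-2.1875 3.5000 -3.8125]
Step 5: x=[4.3907 10.7501 10.6094] v=[-2.9063 3.2501 -2.5938]
Step 6: x=[4.1173 10.7502 11.3829] v=[-0.5469 0.0001 1.5469]
Step 7: x=[5.1603 9.2502 13.8400] v=[2.0860 -3.0000 4.9142]
Max displacement = 2.9375

Answer: 2.9375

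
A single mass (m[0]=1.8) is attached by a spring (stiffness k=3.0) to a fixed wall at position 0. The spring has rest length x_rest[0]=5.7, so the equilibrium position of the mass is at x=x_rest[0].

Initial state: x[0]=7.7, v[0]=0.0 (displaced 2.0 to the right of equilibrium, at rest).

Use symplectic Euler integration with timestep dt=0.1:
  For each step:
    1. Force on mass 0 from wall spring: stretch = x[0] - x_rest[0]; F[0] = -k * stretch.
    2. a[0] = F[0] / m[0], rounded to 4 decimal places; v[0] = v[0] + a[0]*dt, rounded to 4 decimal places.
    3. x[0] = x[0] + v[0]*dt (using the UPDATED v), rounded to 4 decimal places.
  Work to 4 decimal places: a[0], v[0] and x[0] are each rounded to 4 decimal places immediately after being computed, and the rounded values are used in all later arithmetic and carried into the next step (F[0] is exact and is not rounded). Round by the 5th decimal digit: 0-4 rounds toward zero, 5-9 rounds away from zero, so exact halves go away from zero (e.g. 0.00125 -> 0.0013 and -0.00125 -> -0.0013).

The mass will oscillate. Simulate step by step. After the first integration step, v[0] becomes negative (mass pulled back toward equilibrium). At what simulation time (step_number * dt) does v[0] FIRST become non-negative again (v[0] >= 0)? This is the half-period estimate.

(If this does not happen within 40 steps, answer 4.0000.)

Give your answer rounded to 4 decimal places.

Answer: 2.5000

Derivation:
Step 0: x=[7.7000] v=[0.0000]
Step 1: x=[7.6667] v=[-0.3333]
Step 2: x=[7.6006] v=[-0.6611]
Step 3: x=[7.5028] v=[-0.9779]
Step 4: x=[7.3750] v=[-1.2784]
Step 5: x=[7.2192] v=[-1.5576]
Step 6: x=[7.0381] v=[-1.8108]
Step 7: x=[6.8347] v=[-2.0338]
Step 8: x=[6.6124] v=[-2.2229]
Step 9: x=[6.3749] v=[-2.3750]
Step 10: x=[6.1262] v=[-2.4875]
Step 11: x=[5.8704] v=[-2.5585]
Step 12: x=[5.6117] v=[-2.5869]
Step 13: x=[5.3545] v=[-2.5722]
Step 14: x=[5.1030] v=[-2.5146]
Step 15: x=[4.8615] v=[-2.4151]
Step 16: x=[4.6340] v=[-2.2754]
Step 17: x=[4.4242] v=[-2.0977]
Step 18: x=[4.2357] v=[-1.8851]
Step 19: x=[4.0716] v=[-1.6411]
Step 20: x=[3.9346] v=[-1.3697]
Step 21: x=[3.8271] v=[-1.0755]
Step 22: x=[3.7508] v=[-0.7634]
Step 23: x=[3.7070] v=[-0.4385]
Step 24: x=[3.6964] v=[-0.1063]
Step 25: x=[3.7192] v=[0.2276]
First v>=0 after going negative at step 25, time=2.5000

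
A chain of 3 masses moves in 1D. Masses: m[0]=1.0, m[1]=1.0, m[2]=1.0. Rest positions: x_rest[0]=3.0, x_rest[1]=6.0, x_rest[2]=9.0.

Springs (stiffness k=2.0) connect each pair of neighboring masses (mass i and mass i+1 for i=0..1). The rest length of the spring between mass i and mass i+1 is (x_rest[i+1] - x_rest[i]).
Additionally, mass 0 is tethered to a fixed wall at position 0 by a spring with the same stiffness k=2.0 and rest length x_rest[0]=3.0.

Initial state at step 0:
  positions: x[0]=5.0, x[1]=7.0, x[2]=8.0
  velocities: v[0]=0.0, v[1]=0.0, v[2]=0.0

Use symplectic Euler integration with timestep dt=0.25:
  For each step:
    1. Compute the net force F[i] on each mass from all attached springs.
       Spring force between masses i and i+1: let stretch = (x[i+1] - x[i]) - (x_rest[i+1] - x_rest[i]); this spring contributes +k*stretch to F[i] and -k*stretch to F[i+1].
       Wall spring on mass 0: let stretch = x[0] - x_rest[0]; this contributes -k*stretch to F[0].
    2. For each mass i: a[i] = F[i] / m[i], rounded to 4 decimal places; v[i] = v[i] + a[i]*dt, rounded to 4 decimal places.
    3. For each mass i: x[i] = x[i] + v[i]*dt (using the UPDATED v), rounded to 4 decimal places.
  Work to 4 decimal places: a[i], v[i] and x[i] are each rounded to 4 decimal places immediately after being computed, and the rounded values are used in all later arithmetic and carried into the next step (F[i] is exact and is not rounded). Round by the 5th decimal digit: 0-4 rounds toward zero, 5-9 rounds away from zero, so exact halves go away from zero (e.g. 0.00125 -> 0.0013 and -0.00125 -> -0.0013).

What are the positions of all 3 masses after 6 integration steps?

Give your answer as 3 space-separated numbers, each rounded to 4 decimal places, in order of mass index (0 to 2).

Step 0: x=[5.0000 7.0000 8.0000] v=[0.0000 0.0000 0.0000]
Step 1: x=[4.6250 6.8750 8.2500] v=[-1.5000 -0.5000 1.0000]
Step 2: x=[3.9531 6.6406 8.7031] v=[-2.6875 -0.9375 1.8125]
Step 3: x=[3.1230 6.3281 9.2734] v=[-3.3203 -1.2500 2.2813]
Step 4: x=[2.3032 5.9831 9.8506] v=[-3.2793 -1.3799 2.3087]
Step 5: x=[1.6555 5.6616 10.3194] v=[-2.5910 -1.2861 1.8750]
Step 6: x=[1.3016 5.4215 10.5809] v=[-1.4157 -0.9603 1.0461]

Answer: 1.3016 5.4215 10.5809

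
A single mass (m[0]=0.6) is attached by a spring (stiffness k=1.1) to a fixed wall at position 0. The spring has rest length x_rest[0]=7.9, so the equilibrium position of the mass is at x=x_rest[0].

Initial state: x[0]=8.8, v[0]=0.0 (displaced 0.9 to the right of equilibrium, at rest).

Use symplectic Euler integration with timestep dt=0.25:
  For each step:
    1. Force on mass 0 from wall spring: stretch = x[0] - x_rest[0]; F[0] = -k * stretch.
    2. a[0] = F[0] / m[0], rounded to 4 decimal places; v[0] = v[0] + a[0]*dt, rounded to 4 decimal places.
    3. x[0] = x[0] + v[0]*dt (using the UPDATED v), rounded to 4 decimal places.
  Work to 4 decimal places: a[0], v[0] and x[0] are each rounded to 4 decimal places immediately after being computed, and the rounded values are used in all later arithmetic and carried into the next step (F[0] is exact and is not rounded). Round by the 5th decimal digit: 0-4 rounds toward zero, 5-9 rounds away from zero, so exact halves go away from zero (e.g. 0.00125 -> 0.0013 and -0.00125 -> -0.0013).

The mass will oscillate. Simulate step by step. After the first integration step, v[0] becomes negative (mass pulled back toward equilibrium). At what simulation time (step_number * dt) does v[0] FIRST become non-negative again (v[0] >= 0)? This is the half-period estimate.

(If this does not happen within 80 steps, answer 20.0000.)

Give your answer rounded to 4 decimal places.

Answer: 2.5000

Derivation:
Step 0: x=[8.8000] v=[0.0000]
Step 1: x=[8.6969] v=[-0.4125]
Step 2: x=[8.5025] v=[-0.7778]
Step 3: x=[8.2390] v=[-1.0540]
Step 4: x=[7.9367] v=[-1.2094]
Step 5: x=[7.6302] v=[-1.2262]
Step 6: x=[7.3546] v=[-1.1026]
Step 7: x=[7.1415] v=[-0.8526]
Step 8: x=[7.0153] v=[-0.5050]
Step 9: x=[6.9904] v=[-0.0995]
Step 10: x=[7.0698] v=[0.3174]
First v>=0 after going negative at step 10, time=2.5000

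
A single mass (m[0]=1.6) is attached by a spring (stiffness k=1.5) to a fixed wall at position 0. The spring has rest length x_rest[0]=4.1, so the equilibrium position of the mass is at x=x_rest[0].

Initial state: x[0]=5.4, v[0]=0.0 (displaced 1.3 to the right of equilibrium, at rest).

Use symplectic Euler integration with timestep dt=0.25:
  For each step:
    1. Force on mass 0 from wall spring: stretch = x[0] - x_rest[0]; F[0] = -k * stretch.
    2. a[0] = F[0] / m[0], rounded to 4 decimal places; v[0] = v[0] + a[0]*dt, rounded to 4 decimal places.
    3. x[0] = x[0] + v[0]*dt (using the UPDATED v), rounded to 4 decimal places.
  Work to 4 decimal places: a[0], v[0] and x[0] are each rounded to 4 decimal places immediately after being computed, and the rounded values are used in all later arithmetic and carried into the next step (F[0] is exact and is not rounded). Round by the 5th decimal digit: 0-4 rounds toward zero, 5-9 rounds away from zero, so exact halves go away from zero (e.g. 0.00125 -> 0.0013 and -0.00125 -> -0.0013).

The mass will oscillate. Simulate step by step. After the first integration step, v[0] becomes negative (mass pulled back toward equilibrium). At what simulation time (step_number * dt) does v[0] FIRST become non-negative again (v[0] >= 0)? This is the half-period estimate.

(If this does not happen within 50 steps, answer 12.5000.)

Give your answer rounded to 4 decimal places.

Step 0: x=[5.4000] v=[0.0000]
Step 1: x=[5.3238] v=[-0.3047]
Step 2: x=[5.1759] v=[-0.5915]
Step 3: x=[4.9650] v=[-0.8437]
Step 4: x=[4.7034] v=[-1.0464]
Step 5: x=[4.4065] v=[-1.1878]
Step 6: x=[4.0916] v=[-1.2596]
Step 7: x=[3.7772] v=[-1.2576]
Step 8: x=[3.4817] v=[-1.1820]
Step 9: x=[3.2224] v=[-1.0371]
Step 10: x=[3.0146] v=[-0.8314]
Step 11: x=[2.8704] v=[-0.5770]
Step 12: x=[2.7982] v=[-0.2888]
Step 13: x=[2.8023] v=[0.0163]
First v>=0 after going negative at step 13, time=3.2500

Answer: 3.2500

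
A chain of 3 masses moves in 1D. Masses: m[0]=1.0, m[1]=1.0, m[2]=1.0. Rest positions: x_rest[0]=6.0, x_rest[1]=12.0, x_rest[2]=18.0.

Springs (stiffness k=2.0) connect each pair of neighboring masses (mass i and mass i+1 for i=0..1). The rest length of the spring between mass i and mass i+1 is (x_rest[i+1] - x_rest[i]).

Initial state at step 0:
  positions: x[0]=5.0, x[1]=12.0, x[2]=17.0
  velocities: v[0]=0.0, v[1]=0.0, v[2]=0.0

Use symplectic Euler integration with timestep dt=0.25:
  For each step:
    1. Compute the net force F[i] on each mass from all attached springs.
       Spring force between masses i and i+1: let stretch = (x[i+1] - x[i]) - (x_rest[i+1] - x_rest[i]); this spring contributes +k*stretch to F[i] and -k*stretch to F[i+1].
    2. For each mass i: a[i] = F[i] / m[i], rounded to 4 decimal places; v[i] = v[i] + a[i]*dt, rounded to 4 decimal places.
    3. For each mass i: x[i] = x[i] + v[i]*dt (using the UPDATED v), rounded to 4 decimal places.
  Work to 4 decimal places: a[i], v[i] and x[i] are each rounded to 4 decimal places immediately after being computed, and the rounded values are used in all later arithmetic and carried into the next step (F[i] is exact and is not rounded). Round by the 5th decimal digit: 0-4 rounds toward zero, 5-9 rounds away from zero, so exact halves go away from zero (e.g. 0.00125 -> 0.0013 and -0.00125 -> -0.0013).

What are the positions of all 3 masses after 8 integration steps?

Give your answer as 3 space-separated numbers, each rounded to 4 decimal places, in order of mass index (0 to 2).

Step 0: x=[5.0000 12.0000 17.0000] v=[0.0000 0.0000 0.0000]
Step 1: x=[5.1250 11.7500 17.1250] v=[0.5000 -1.0000 0.5000]
Step 2: x=[5.3281 11.3438 17.3281] v=[0.8125 -1.6250 0.8125]
Step 3: x=[5.5332 10.9336 17.5332] v=[0.8204 -1.6407 0.8204]
Step 4: x=[5.6634 10.6733 17.6634] v=[0.5206 -1.0411 0.5206]
Step 5: x=[5.6698 10.6606 17.6698] v=[0.0256 -0.0510 0.0256]
Step 6: x=[5.5501 10.9002 17.5501] v=[-0.4790 0.9582 -0.4790]
Step 7: x=[5.3491 11.3022 17.3491] v=[-0.8040 1.6081 -0.8040]
Step 8: x=[5.1422 11.7160 17.1422] v=[-0.8275 1.6550 -0.8275]

Answer: 5.1422 11.7160 17.1422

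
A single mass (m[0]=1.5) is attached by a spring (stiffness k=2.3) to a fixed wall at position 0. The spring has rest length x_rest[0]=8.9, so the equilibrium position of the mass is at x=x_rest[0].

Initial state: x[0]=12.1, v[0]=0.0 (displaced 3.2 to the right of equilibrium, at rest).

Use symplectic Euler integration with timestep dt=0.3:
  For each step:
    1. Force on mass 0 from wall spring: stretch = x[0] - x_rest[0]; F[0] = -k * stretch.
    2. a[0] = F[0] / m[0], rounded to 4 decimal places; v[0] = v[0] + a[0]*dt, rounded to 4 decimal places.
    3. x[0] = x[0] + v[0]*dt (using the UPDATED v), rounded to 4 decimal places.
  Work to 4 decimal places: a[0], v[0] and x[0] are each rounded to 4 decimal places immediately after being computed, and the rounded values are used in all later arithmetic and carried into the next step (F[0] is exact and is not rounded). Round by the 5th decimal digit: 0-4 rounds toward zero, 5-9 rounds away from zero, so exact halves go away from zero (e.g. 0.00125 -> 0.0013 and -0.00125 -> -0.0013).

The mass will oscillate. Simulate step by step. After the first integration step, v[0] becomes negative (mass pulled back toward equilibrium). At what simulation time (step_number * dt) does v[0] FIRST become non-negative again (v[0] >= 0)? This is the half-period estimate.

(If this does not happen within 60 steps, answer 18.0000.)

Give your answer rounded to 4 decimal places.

Step 0: x=[12.1000] v=[0.0000]
Step 1: x=[11.6584] v=[-1.4720]
Step 2: x=[10.8361] v=[-2.7409]
Step 3: x=[9.7467] v=[-3.6315]
Step 4: x=[8.5404] v=[-4.0210]
Step 5: x=[7.3837] v=[-3.8556]
Step 6: x=[6.4363] v=[-3.1581]
Step 7: x=[5.8289] v=[-2.0248]
Step 8: x=[5.6453] v=[-0.6121]
Step 9: x=[5.9108] v=[0.8851]
First v>=0 after going negative at step 9, time=2.7000

Answer: 2.7000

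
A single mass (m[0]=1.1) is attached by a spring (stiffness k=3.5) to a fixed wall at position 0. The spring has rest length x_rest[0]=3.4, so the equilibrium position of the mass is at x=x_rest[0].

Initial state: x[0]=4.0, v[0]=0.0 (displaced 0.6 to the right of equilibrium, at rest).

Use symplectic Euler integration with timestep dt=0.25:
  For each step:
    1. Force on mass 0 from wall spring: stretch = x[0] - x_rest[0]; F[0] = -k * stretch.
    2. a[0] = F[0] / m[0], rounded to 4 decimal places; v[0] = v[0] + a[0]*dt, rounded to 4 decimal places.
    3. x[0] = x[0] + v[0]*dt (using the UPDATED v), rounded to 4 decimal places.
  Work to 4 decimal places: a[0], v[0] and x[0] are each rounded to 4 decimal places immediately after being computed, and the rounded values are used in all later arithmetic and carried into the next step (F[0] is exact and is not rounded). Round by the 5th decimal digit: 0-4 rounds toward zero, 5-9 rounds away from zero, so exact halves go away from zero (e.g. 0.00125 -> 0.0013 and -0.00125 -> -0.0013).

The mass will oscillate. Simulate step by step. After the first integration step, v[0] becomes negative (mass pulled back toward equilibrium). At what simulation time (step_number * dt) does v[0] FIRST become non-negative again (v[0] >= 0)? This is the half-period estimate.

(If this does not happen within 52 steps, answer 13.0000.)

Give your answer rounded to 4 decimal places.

Answer: 1.7500

Derivation:
Step 0: x=[4.0000] v=[0.0000]
Step 1: x=[3.8807] v=[-0.4773]
Step 2: x=[3.6658] v=[-0.8597]
Step 3: x=[3.3980] v=[-1.0711]
Step 4: x=[3.1306] v=[-1.0695]
Step 5: x=[2.9168] v=[-0.8552]
Step 6: x=[2.7991] v=[-0.4708]
Step 7: x=[2.8009] v=[0.0072]
First v>=0 after going negative at step 7, time=1.7500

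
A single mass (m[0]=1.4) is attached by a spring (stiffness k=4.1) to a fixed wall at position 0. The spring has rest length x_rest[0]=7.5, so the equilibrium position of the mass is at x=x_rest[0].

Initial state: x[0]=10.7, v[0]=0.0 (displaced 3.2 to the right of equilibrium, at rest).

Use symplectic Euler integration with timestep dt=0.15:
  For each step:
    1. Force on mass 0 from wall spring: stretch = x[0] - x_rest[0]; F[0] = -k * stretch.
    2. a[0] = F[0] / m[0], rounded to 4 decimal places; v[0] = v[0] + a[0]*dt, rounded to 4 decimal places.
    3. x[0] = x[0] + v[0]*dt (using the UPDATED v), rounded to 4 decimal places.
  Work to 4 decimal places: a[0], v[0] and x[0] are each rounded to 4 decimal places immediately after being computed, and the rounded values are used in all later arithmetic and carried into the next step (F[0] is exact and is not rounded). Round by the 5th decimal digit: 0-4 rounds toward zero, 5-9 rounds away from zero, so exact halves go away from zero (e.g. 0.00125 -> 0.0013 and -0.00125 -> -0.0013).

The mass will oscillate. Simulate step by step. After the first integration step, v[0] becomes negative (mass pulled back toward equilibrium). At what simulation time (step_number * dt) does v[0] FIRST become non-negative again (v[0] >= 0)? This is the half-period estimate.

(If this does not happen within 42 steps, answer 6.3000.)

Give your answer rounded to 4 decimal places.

Answer: 1.9500

Derivation:
Step 0: x=[10.7000] v=[0.0000]
Step 1: x=[10.4891] v=[-1.4057]
Step 2: x=[10.0813] v=[-2.7188]
Step 3: x=[9.5034] v=[-3.8527]
Step 4: x=[8.7935] v=[-4.7328]
Step 5: x=[7.9984] v=[-5.3010]
Step 6: x=[7.1704] v=[-5.5199]
Step 7: x=[6.3641] v=[-5.3751]
Step 8: x=[5.6327] v=[-4.8761]
Step 9: x=[5.0243] v=[-4.0558]
Step 10: x=[4.5791] v=[-2.9683]
Step 11: x=[4.3263] v=[-1.6852]
Step 12: x=[4.2827] v=[-0.2910]
Step 13: x=[4.4510] v=[1.1223]
First v>=0 after going negative at step 13, time=1.9500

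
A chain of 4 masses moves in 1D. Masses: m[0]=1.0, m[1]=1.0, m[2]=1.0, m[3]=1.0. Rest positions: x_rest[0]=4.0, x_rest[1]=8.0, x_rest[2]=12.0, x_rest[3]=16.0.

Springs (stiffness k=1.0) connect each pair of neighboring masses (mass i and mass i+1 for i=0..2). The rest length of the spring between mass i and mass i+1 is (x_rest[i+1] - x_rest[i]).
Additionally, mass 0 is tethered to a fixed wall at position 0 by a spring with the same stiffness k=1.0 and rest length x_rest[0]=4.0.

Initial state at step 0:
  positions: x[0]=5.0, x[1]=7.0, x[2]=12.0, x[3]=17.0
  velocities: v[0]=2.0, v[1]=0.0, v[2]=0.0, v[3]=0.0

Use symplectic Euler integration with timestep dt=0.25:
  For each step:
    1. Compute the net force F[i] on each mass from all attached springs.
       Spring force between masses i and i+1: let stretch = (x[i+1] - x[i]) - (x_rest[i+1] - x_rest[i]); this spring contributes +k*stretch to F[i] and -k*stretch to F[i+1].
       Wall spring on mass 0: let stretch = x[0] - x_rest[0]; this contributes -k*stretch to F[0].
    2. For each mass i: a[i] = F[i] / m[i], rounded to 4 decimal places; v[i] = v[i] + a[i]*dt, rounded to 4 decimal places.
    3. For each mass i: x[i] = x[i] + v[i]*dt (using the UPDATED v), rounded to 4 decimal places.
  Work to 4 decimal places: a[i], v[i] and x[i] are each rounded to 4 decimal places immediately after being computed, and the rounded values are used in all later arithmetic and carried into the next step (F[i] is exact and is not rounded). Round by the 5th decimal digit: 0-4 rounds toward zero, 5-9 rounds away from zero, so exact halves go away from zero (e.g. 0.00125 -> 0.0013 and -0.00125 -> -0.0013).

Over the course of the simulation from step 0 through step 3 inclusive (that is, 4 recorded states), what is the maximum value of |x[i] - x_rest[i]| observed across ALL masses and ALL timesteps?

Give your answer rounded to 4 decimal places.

Answer: 1.4102

Derivation:
Step 0: x=[5.0000 7.0000 12.0000 17.0000] v=[2.0000 0.0000 0.0000 0.0000]
Step 1: x=[5.3125 7.1875 12.0000 16.9375] v=[1.2500 0.7500 0.0000 -0.2500]
Step 2: x=[5.4102 7.5586 12.0078 16.8164] v=[0.3906 1.4844 0.0313 -0.4844]
Step 3: x=[5.3040 8.0735 12.0381 16.6448] v=[-0.4249 2.0596 0.1212 -0.6866]
Max displacement = 1.4102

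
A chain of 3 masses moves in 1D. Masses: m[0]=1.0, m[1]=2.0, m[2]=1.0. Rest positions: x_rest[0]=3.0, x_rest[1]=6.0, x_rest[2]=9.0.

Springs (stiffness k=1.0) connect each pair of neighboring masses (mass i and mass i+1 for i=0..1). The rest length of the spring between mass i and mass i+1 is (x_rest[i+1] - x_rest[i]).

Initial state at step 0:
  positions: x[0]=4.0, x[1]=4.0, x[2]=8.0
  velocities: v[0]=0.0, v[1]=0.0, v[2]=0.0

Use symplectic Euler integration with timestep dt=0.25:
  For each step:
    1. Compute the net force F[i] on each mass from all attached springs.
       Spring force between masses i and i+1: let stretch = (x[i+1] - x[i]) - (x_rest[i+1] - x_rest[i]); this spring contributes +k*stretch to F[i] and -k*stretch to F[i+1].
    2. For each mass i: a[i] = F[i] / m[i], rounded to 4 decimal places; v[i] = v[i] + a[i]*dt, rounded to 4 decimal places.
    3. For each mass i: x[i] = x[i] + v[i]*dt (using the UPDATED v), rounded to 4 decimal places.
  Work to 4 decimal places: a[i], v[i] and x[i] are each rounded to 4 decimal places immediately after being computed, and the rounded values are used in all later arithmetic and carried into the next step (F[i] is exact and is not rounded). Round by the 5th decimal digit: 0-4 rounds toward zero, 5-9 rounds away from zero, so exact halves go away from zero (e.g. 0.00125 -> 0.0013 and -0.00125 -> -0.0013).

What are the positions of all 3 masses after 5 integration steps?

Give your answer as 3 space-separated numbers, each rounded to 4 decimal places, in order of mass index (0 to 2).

Answer: 1.8119 5.3807 7.4269

Derivation:
Step 0: x=[4.0000 4.0000 8.0000] v=[0.0000 0.0000 0.0000]
Step 1: x=[3.8125 4.1250 7.9375] v=[-0.7500 0.5000 -0.2500]
Step 2: x=[3.4570 4.3594 7.8242] v=[-1.4219 0.9375 -0.4531]
Step 3: x=[2.9704 4.6739 7.6819] v=[-1.9463 1.2578 -0.5693]
Step 4: x=[2.4028 5.0291 7.5391] v=[-2.2704 1.4209 -0.5713]
Step 5: x=[1.8119 5.3807 7.4269] v=[-2.3638 1.4064 -0.4488]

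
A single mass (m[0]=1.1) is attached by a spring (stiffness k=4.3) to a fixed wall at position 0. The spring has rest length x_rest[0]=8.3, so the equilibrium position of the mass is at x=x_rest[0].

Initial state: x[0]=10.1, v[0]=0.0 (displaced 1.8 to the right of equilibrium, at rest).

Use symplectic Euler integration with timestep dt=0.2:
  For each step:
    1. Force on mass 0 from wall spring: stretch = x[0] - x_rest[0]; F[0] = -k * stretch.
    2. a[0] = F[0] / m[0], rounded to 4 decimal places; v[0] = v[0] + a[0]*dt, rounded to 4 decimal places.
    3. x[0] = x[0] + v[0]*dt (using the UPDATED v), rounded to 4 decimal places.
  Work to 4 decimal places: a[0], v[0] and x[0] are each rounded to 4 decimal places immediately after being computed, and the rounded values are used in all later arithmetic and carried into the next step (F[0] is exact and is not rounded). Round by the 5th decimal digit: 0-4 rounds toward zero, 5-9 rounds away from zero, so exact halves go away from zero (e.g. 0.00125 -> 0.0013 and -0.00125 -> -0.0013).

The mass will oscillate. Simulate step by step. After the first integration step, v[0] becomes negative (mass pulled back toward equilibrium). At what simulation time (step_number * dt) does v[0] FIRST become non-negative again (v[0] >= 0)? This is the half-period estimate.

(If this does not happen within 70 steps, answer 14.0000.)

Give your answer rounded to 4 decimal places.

Answer: 1.6000

Derivation:
Step 0: x=[10.1000] v=[0.0000]
Step 1: x=[9.8185] v=[-1.4073]
Step 2: x=[9.2996] v=[-2.5945]
Step 3: x=[8.6244] v=[-3.3760]
Step 4: x=[7.8985] v=[-3.6296]
Step 5: x=[7.2354] v=[-3.3157]
Step 6: x=[6.7387] v=[-2.4834]
Step 7: x=[6.4862] v=[-1.2627]
Step 8: x=[6.5173] v=[0.1554]
First v>=0 after going negative at step 8, time=1.6000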